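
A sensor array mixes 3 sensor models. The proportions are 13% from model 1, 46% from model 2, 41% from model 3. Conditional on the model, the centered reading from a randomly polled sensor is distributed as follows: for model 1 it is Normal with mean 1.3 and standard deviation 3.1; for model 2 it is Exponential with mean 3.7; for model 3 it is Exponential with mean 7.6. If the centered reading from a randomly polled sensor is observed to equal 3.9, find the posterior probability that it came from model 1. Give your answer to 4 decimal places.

0.1347

Likelihoods f(3.9 | ·): 1: 0.0905315; 2: 0.0941951; 3: 0.0787635.
Posterior ∝ prior × likelihood. Numerator for 1: 0.13·0.0905315 = 0.0117691.
Normalizing constant: 0.13·0.0905315 + 0.46·0.0941951 + 0.41·0.0787635 = 0.0873919.
P(1 | observation) = 0.0117691 / 0.0873919 = 0.13467.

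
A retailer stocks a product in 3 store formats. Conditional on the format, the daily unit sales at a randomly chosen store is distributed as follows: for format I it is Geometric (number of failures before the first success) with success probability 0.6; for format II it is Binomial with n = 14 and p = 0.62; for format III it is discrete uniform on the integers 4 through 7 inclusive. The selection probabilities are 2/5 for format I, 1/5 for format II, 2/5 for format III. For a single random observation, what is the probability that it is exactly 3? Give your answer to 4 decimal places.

0.0158

Conditional on each format, P(X = 3): I: 0.0384; II: 0.00206965; III: 0.
By total probability, P(X = 3) = 0.4·0.0384 + 0.2·0.00206965 + 0.4·0 = 0.0157739.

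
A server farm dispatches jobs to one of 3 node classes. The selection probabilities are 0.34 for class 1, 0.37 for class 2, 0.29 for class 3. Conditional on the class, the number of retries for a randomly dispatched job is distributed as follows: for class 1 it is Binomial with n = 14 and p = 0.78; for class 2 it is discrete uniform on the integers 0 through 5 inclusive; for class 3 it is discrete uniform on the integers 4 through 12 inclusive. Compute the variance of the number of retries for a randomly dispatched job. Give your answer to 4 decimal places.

16.8346

Per component, 1: μ=10.92, E[X²]=121.649; 2: μ=2.5, E[X²]=9.16667; 3: μ=8, E[X²]=70.6667.
E[X] = 0.34·10.92 + 0.37·2.5 + 0.29·8 = 6.9578.
E[X²] = 0.34·121.649 + 0.37·9.16667 + 0.29·70.6667 = 65.2456.
Var(X) = E[X²] − (E[X])² = 65.2456 − 48.411 = 16.8346.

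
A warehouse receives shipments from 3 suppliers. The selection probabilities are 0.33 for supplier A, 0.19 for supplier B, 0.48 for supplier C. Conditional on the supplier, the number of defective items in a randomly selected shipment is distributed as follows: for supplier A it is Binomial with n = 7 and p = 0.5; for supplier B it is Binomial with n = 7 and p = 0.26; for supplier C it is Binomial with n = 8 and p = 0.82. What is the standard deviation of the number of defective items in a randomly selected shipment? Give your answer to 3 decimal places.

Per component, A: μ=3.5, E[X²]=14; B: μ=1.82, E[X²]=4.6592; C: μ=6.56, E[X²]=44.2144.
E[X] = 0.33·3.5 + 0.19·1.82 + 0.48·6.56 = 4.6496.
E[X²] = 0.33·14 + 0.19·4.6592 + 0.48·44.2144 = 26.7282.
Var(X) = E[X²] − (E[X])² = 26.7282 − 21.6188 = 5.10938.
SD(X) = √5.10938 = 2.26039.

2.260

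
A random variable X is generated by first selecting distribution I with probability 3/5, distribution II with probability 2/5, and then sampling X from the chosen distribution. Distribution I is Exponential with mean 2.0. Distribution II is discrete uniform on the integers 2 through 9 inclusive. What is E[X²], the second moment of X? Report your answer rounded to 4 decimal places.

For each component E[X²] = Var + (mean)², giving I: 8; II: 35.5.
Overall E[X²] = 0.6·8 + 0.4·35.5 = 19.

19.0000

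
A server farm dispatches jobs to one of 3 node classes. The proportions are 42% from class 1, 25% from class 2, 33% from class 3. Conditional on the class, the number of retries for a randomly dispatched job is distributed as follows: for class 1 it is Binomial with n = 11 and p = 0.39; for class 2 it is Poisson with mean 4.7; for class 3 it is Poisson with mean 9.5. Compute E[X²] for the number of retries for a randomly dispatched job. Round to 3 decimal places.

48.444

For each component E[X²] = Var + (mean)², giving 1: 21.021; 2: 26.79; 3: 99.75.
Overall E[X²] = 0.42·21.021 + 0.25·26.79 + 0.33·99.75 = 48.4438.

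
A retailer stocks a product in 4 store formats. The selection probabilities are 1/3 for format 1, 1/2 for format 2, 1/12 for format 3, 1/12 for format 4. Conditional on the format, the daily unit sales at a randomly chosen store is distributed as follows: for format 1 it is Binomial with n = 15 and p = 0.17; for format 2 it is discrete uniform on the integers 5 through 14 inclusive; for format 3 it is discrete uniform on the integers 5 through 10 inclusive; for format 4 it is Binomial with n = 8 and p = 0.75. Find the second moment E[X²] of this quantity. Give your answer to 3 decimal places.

60.179

For each component E[X²] = Var + (mean)², giving 1: 8.619; 2: 98.5; 3: 59.1667; 4: 37.5.
Overall E[X²] = 0.333333·8.619 + 0.5·98.5 + 0.0833333·59.1667 + 0.0833333·37.5 = 60.1786.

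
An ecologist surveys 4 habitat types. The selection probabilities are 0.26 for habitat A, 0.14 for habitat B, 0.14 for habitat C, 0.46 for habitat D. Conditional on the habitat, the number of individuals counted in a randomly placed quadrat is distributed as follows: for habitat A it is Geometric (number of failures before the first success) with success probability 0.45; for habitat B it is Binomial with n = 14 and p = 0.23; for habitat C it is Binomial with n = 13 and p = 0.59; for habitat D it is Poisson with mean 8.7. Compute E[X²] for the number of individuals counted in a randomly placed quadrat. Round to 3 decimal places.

For each component E[X²] = Var + (mean)², giving A: 4.20988; B: 12.8478; C: 61.9736; D: 84.39.
Overall E[X²] = 0.26·4.20988 + 0.14·12.8478 + 0.14·61.9736 + 0.46·84.39 = 50.389.

50.389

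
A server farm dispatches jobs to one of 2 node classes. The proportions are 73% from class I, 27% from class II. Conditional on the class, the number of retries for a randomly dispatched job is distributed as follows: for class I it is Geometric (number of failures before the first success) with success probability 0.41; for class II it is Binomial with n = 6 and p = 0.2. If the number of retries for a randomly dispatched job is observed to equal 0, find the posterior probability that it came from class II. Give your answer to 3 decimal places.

0.191

Likelihoods P(X=0 | ·): I: 0.41; II: 0.262144.
Posterior ∝ prior × likelihood. Numerator for II: 0.27·0.262144 = 0.0707789.
Normalizing constant: 0.73·0.41 + 0.27·0.262144 = 0.370079.
P(II | observation) = 0.0707789 / 0.370079 = 0.191253.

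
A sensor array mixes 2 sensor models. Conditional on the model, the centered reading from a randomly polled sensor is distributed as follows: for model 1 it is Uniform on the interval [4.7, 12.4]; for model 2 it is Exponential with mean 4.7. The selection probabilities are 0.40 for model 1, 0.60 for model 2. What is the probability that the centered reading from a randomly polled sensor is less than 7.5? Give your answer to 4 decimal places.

0.6238

Conditional on each model, P(X < 7.5): 1: 0.363636; 2: 0.797243.
By total probability, P(X < 7.5) = 0.4·0.363636 + 0.6·0.797243 = 0.6238.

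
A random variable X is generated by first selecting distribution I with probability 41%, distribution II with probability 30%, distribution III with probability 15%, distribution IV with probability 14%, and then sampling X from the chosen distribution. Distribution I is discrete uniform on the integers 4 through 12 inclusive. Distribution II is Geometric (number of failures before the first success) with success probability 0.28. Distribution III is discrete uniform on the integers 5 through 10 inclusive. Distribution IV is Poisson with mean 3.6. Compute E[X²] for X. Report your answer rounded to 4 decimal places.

44.9055

For each component E[X²] = Var + (mean)², giving I: 70.6667; II: 15.7959; III: 59.1667; IV: 16.56.
Overall E[X²] = 0.41·70.6667 + 0.3·15.7959 + 0.15·59.1667 + 0.14·16.56 = 44.9055.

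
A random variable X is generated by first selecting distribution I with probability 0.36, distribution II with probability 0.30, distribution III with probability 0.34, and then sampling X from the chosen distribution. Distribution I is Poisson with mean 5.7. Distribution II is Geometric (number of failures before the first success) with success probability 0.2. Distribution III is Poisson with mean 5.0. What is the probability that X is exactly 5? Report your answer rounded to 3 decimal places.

Conditional on each component, P(X = 5): I: 0.16777; II: 0.065536; III: 0.175467.
By total probability, P(X = 5) = 0.36·0.16777 + 0.3·0.065536 + 0.34·0.175467 = 0.139717.

0.140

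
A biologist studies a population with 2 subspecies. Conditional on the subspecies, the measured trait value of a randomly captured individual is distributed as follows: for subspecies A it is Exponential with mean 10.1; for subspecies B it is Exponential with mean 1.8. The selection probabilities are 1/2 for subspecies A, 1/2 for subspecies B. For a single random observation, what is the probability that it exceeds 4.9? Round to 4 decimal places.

0.3407

Conditional on each subspecies, P(X > 4.9): A: 0.615606; B: 0.0657285.
By total probability, P(X > 4.9) = 0.5·0.615606 + 0.5·0.0657285 = 0.340667.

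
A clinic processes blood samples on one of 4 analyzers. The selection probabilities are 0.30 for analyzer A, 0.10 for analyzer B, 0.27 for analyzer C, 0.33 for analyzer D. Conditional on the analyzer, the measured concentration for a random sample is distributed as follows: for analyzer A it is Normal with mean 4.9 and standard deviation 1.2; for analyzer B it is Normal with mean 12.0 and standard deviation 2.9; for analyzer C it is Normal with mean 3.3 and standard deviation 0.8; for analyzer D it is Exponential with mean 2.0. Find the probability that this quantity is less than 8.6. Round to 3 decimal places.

0.907

Conditional on each analyzer, P(X < 8.6): A: 0.998977; B: 0.120515; C: 1; D: 0.986431.
By total probability, P(X < 8.6) = 0.3·0.998977 + 0.1·0.120515 + 0.27·1 + 0.33·0.986431 = 0.907267.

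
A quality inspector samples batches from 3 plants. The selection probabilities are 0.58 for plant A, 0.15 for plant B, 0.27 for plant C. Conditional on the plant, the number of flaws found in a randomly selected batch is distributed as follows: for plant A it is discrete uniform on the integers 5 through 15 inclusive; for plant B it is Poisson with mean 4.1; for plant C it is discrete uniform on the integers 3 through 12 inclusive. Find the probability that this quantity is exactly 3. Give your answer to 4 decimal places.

Conditional on each plant, P(X = 3): A: 0; B: 0.190368; C: 0.1.
By total probability, P(X = 3) = 0.58·0 + 0.15·0.190368 + 0.27·0.1 = 0.0555551.

0.0556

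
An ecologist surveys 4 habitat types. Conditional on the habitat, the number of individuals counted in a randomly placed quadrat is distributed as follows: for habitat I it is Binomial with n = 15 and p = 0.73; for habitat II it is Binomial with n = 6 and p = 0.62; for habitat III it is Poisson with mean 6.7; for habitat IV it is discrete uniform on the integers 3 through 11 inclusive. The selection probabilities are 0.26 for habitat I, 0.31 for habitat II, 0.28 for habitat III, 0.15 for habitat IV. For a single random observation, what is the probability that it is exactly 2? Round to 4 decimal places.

Conditional on each habitat, P(X = 2): I: 2.26759e-06; II: 0.120229; III: 0.0276278; IV: 0.
By total probability, P(X = 2) = 0.26·2.26759e-06 + 0.31·0.120229 + 0.28·0.0276278 + 0.15·0 = 0.0450074.

0.0450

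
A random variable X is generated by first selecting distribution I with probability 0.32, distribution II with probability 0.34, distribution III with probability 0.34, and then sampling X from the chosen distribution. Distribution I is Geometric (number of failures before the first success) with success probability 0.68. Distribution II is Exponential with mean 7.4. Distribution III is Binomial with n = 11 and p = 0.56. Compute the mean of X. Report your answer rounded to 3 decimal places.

4.761

Component means — I: 0.470588; II: 7.4; III: 6.16.
E[X] = 0.32·0.470588 + 0.34·7.4 + 0.34·6.16 = 4.76099.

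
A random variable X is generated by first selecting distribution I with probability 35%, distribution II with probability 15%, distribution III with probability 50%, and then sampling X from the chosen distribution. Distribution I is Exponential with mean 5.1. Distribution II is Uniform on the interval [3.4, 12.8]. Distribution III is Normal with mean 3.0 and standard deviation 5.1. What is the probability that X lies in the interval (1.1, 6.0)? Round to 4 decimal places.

0.3992

Conditional on each component, P(1.1 < X < 6.0): I: 0.497623; II: 0.276596; III: 0.367071.
By total probability, P(1.1 < X < 6.0) = 0.35·0.497623 + 0.15·0.276596 + 0.5·0.367071 = 0.399193.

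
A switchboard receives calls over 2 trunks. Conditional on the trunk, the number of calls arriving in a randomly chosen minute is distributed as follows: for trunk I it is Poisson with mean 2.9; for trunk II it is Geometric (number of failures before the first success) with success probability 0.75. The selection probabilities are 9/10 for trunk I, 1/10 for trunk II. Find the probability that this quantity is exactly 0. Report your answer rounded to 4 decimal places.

0.1245

Conditional on each trunk, P(X = 0): I: 0.0550232; II: 0.75.
By total probability, P(X = 0) = 0.9·0.0550232 + 0.1·0.75 = 0.124521.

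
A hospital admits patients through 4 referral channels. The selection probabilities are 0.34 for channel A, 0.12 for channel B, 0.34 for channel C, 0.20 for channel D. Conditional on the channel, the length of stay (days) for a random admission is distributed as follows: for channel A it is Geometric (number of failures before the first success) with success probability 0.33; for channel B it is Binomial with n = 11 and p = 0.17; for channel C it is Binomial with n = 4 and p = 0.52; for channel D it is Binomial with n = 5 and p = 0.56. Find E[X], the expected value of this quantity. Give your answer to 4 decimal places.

2.1819

Component means — A: 2.0303; B: 1.87; C: 2.08; D: 2.8.
E[X] = 0.34·2.0303 + 0.12·1.87 + 0.34·2.08 + 0.2·2.8 = 2.1819.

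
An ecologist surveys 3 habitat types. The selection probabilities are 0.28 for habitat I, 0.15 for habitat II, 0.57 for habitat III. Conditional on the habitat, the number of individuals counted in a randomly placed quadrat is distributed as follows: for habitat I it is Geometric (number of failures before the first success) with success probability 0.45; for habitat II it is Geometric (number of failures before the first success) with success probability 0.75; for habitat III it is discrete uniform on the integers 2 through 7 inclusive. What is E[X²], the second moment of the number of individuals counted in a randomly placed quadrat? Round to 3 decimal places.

14.467

For each component E[X²] = Var + (mean)², giving I: 4.20988; II: 0.555556; III: 23.1667.
Overall E[X²] = 0.28·4.20988 + 0.15·0.555556 + 0.57·23.1667 = 14.4671.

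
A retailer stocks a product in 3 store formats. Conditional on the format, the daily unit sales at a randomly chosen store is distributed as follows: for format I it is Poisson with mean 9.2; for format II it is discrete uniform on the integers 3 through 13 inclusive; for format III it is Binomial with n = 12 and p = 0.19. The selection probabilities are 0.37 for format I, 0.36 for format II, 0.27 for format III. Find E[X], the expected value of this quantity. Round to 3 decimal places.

Component means — I: 9.2; II: 8; III: 2.28.
E[X] = 0.37·9.2 + 0.36·8 + 0.27·2.28 = 6.8996.

6.900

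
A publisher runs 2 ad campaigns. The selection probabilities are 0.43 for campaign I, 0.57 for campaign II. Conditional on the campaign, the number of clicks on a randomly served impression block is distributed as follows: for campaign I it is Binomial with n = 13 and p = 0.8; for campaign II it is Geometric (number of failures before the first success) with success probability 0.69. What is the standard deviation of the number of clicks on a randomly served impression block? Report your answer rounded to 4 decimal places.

5.0532

Per component, I: μ=10.4, E[X²]=110.24; II: μ=0.449275, E[X²]=0.852972.
E[X] = 0.43·10.4 + 0.57·0.449275 = 4.72809.
E[X²] = 0.43·110.24 + 0.57·0.852972 = 47.8894.
Var(X) = E[X²] − (E[X])² = 47.8894 − 22.3548 = 25.5346.
SD(X) = √25.5346 = 5.05318.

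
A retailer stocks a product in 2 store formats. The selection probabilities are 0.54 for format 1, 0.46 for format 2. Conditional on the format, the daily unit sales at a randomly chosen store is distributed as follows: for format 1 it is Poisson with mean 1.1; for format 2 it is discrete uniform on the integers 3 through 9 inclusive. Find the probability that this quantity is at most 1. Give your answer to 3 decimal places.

Conditional on each format, P(X ≤ 1): 1: 0.699029; 2: 0.
By total probability, P(X ≤ 1) = 0.54·0.699029 + 0.46·0 = 0.377476.

0.377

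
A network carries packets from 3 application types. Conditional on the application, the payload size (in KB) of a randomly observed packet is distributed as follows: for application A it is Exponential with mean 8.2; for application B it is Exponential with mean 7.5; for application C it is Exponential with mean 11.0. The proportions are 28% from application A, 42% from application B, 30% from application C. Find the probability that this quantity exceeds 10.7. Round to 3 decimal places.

Conditional on each application, P(X > 10.7): A: 0.271206; B: 0.240108; C: 0.378051.
By total probability, P(X > 10.7) = 0.28·0.271206 + 0.42·0.240108 + 0.3·0.378051 = 0.290198.

0.290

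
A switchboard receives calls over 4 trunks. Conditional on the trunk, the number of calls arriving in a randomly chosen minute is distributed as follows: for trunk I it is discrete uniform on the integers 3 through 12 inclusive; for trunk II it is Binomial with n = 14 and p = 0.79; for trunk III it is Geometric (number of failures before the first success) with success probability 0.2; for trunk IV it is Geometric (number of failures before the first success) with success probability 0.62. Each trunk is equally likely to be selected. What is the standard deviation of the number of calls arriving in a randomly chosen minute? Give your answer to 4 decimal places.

4.8027

Per component, I: μ=7.5, E[X²]=64.5; II: μ=11.06, E[X²]=124.646; III: μ=4, E[X²]=36; IV: μ=0.612903, E[X²]=1.3642.
E[X] = 0.25·7.5 + 0.25·11.06 + 0.25·4 + 0.25·0.612903 = 5.79323.
E[X²] = 0.25·64.5 + 0.25·124.646 + 0.25·36 + 0.25·1.3642 = 56.6276.
Var(X) = E[X²] − (E[X])² = 56.6276 − 33.5615 = 23.0661.
SD(X) = √23.0661 = 4.80272.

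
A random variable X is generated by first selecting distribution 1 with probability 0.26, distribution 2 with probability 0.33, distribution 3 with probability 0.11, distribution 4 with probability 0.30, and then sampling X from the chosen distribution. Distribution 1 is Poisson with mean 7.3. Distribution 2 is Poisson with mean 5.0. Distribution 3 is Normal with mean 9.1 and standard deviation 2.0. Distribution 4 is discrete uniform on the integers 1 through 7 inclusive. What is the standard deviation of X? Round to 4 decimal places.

2.8551

Per component, 1: μ=7.3, E[X²]=60.59; 2: μ=5, E[X²]=30; 3: μ=9.1, E[X²]=86.81; 4: μ=4, E[X²]=20.
E[X] = 0.26·7.3 + 0.33·5 + 0.11·9.1 + 0.3·4 = 5.749.
E[X²] = 0.26·60.59 + 0.33·30 + 0.11·86.81 + 0.3·20 = 41.2025.
Var(X) = E[X²] − (E[X])² = 41.2025 − 33.051 = 8.1515.
SD(X) = √8.1515 = 2.85508.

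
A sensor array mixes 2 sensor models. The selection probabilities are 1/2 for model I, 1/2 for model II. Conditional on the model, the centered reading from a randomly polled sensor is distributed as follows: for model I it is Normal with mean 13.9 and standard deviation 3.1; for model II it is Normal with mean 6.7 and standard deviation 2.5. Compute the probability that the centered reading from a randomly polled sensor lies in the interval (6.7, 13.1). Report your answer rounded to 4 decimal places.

0.4414

Conditional on each model, P(6.7 < X < 13.1): I: 0.388078; II: 0.494766.
By total probability, P(6.7 < X < 13.1) = 0.5·0.388078 + 0.5·0.494766 = 0.441422.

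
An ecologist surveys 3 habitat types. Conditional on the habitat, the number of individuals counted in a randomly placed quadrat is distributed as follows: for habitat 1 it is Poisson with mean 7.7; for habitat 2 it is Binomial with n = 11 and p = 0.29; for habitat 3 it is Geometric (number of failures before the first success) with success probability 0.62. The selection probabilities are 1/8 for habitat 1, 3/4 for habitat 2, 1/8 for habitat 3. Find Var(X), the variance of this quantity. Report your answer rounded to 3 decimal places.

6.099

Per component, 1: μ=7.7, E[X²]=66.99; 2: μ=3.19, E[X²]=12.441; 3: μ=0.612903, E[X²]=1.3642.
E[X] = 0.125·7.7 + 0.75·3.19 + 0.125·0.612903 = 3.43161.
E[X²] = 0.125·66.99 + 0.75·12.441 + 0.125·1.3642 = 17.875.
Var(X) = E[X²] − (E[X])² = 17.875 − 11.776 = 6.09906.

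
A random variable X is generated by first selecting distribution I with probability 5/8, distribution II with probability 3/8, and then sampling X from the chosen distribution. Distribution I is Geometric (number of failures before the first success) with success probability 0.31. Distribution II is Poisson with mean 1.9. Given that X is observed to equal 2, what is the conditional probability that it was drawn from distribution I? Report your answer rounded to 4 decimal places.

0.4768

Likelihoods P(X=2 | ·): I: 0.147591; II: 0.269971.
Posterior ∝ prior × likelihood. Numerator for I: 0.625·0.147591 = 0.0922444.
Normalizing constant: 0.625·0.147591 + 0.375·0.269971 = 0.193484.
P(I | observation) = 0.0922444 / 0.193484 = 0.476755.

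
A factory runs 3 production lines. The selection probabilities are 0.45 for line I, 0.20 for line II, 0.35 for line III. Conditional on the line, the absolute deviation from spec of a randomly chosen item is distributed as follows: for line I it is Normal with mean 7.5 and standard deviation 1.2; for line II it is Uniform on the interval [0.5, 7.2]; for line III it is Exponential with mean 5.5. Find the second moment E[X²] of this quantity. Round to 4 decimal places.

50.8482

For each component E[X²] = Var + (mean)², giving I: 57.69; II: 18.5633; III: 60.5.
Overall E[X²] = 0.45·57.69 + 0.2·18.5633 + 0.35·60.5 = 50.8482.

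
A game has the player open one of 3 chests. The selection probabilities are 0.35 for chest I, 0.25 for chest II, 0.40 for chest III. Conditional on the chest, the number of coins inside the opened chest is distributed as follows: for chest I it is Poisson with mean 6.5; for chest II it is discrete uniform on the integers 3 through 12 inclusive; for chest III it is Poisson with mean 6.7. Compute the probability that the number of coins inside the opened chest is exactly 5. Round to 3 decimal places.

0.131

Conditional on each chest, P(X = 5): I: 0.145369; II: 0.1; III: 0.13849.
By total probability, P(X = 5) = 0.35·0.145369 + 0.25·0.1 + 0.4·0.13849 = 0.131275.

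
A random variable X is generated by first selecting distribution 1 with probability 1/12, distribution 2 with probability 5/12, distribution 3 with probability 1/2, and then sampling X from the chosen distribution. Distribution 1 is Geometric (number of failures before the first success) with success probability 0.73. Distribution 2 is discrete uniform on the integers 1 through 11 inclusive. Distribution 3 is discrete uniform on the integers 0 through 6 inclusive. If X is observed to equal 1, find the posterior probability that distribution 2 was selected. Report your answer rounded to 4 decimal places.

Likelihoods P(X=1 | ·): 1: 0.1971; 2: 0.0909091; 3: 0.142857.
Posterior ∝ prior × likelihood. Numerator for 2: 0.416667·0.0909091 = 0.0378788.
Normalizing constant: 0.0833333·0.1971 + 0.416667·0.0909091 + 0.5·0.142857 = 0.125732.
P(2 | observation) = 0.0378788 / 0.125732 = 0.301265.

0.3013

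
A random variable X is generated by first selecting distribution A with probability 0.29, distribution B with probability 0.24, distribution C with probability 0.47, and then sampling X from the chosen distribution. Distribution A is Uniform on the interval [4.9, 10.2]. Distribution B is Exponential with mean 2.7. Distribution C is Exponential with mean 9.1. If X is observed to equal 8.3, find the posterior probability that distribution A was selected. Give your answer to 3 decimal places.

0.688

Likelihoods f(8.3 | ·): A: 0.188679; B: 0.0171231; C: 0.0441412.
Posterior ∝ prior × likelihood. Numerator for A: 0.29·0.188679 = 0.054717.
Normalizing constant: 0.29·0.188679 + 0.24·0.0171231 + 0.47·0.0441412 = 0.0795729.
P(A | observation) = 0.054717 / 0.0795729 = 0.687634.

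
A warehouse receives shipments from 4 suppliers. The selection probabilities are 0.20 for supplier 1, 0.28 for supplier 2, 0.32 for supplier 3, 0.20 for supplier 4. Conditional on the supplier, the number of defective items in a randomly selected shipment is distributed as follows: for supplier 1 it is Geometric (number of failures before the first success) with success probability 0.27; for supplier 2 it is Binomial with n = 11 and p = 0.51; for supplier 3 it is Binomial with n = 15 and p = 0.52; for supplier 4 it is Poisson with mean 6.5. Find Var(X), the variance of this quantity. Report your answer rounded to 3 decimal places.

8.564

Per component, 1: μ=2.7037, E[X²]=17.3237; 2: μ=5.61, E[X²]=34.221; 3: μ=7.8, E[X²]=64.584; 4: μ=6.5, E[X²]=48.75.
E[X] = 0.2·2.7037 + 0.28·5.61 + 0.32·7.8 + 0.2·6.5 = 5.90754.
E[X²] = 0.2·17.3237 + 0.28·34.221 + 0.32·64.584 + 0.2·48.75 = 43.4635.
Var(X) = E[X²] − (E[X])² = 43.4635 − 34.899 = 8.56447.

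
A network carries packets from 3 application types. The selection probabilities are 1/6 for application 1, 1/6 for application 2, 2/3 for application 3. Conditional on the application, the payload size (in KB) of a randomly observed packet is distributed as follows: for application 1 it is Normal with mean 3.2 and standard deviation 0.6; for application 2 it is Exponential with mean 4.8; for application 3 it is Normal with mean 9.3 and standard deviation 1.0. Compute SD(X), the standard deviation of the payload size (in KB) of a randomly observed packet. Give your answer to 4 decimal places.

Per component, 1: μ=3.2, E[X²]=10.6; 2: μ=4.8, E[X²]=46.08; 3: μ=9.3, E[X²]=87.49.
E[X] = 0.166667·3.2 + 0.166667·4.8 + 0.666667·9.3 = 7.53333.
E[X²] = 0.166667·10.6 + 0.166667·46.08 + 0.666667·87.49 = 67.7733.
Var(X) = E[X²] − (E[X])² = 67.7733 − 56.7511 = 11.0222.
SD(X) = √11.0222 = 3.31997.

3.3200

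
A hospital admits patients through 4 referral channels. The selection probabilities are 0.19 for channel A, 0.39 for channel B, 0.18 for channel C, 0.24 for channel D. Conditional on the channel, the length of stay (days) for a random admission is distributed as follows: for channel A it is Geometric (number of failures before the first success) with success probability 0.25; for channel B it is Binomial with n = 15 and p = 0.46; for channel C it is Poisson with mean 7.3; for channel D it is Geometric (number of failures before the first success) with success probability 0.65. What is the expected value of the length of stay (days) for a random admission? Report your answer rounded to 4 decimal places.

Component means — A: 3; B: 6.9; C: 7.3; D: 0.538462.
E[X] = 0.19·3 + 0.39·6.9 + 0.18·7.3 + 0.24·0.538462 = 4.70423.

4.7042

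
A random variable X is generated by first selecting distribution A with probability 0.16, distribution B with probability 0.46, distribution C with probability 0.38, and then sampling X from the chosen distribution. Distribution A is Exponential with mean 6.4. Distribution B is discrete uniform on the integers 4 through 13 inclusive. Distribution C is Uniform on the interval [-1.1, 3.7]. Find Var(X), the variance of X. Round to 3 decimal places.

Per component, A: μ=6.4, E[X²]=81.92; B: μ=8.5, E[X²]=80.5; C: μ=1.3, E[X²]=3.61.
E[X] = 0.16·6.4 + 0.46·8.5 + 0.38·1.3 = 5.428.
E[X²] = 0.16·81.92 + 0.46·80.5 + 0.38·3.61 = 51.509.
Var(X) = E[X²] − (E[X])² = 51.509 − 29.4632 = 22.0458.

22.046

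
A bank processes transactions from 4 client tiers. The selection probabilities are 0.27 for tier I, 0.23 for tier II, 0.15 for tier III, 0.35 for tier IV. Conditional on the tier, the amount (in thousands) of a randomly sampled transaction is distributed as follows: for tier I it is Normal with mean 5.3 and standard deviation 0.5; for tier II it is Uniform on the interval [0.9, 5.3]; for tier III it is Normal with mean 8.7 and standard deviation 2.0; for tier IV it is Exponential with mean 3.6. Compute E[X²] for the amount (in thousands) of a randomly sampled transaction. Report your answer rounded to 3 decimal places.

For each component E[X²] = Var + (mean)², giving I: 28.34; II: 11.2233; III: 79.69; IV: 25.92.
Overall E[X²] = 0.27·28.34 + 0.23·11.2233 + 0.15·79.69 + 0.35·25.92 = 31.2587.

31.259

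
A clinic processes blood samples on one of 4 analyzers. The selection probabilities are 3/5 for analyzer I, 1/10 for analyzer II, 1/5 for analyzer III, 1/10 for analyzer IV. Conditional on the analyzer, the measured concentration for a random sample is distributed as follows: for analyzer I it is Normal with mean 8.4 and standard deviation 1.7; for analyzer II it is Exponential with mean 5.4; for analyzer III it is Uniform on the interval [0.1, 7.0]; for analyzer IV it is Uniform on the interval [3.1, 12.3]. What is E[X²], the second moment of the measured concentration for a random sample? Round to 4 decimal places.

59.8503

For each component E[X²] = Var + (mean)², giving I: 73.45; II: 58.32; III: 16.57; IV: 66.3433.
Overall E[X²] = 0.6·73.45 + 0.1·58.32 + 0.2·16.57 + 0.1·66.3433 = 59.8503.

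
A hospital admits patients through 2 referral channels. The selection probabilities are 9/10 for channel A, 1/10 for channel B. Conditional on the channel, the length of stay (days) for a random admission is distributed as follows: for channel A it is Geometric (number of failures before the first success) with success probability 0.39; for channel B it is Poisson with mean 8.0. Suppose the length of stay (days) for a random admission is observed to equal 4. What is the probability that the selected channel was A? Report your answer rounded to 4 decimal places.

Likelihoods P(X=4 | ·): A: 0.0539988; B: 0.0572523.
Posterior ∝ prior × likelihood. Numerator for A: 0.9·0.0539988 = 0.0485989.
Normalizing constant: 0.9·0.0539988 + 0.1·0.0572523 = 0.0543241.
P(A | observation) = 0.0485989 / 0.0543241 = 0.89461.

0.8946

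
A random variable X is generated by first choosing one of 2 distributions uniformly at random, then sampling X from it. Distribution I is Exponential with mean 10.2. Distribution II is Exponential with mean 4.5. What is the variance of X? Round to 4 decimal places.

70.2675

Per component, I: μ=10.2, E[X²]=208.08; II: μ=4.5, E[X²]=40.5.
E[X] = 0.5·10.2 + 0.5·4.5 = 7.35.
E[X²] = 0.5·208.08 + 0.5·40.5 = 124.29.
Var(X) = E[X²] − (E[X])² = 124.29 − 54.0225 = 70.2675.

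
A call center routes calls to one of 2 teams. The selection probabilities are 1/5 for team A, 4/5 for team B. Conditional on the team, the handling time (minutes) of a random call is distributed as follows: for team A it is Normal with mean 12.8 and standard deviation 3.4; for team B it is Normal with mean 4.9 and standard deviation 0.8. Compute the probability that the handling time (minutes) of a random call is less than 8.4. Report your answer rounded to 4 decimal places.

0.8196

Conditional on each team, P(X < 8.4): A: 0.0978124; B: 0.999994.
By total probability, P(X < 8.4) = 0.2·0.0978124 + 0.8·0.999994 = 0.819558.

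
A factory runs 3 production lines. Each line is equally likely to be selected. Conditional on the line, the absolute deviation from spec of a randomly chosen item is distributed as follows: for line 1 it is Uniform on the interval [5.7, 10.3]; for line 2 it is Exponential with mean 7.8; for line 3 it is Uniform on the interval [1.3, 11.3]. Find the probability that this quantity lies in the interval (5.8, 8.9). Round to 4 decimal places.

0.3799

Conditional on each line, P(5.8 < X < 8.9): 1: 0.673913; 2: 0.155913; 3: 0.31.
By total probability, P(5.8 < X < 8.9) = 0.333333·0.673913 + 0.333333·0.155913 + 0.333333·0.31 = 0.379942.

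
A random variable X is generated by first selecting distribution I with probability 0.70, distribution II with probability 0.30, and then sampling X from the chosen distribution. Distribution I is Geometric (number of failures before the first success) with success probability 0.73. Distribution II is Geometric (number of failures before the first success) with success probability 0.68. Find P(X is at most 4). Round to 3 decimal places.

0.998

Conditional on each component, P(X ≤ 4): I: 0.998565; II: 0.996645.
By total probability, P(X ≤ 4) = 0.7·0.998565 + 0.3·0.996645 = 0.997989.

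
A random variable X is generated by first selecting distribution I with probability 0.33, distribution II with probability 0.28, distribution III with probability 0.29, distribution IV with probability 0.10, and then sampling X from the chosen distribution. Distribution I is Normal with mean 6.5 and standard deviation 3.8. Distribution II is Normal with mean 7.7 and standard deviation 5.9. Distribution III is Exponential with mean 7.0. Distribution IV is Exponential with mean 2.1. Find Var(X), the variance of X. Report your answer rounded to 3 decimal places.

31.573

Per component, I: μ=6.5, E[X²]=56.69; II: μ=7.7, E[X²]=94.1; III: μ=7, E[X²]=98; IV: μ=2.1, E[X²]=8.82.
E[X] = 0.33·6.5 + 0.28·7.7 + 0.29·7 + 0.1·2.1 = 6.541.
E[X²] = 0.33·56.69 + 0.28·94.1 + 0.29·98 + 0.1·8.82 = 74.3577.
Var(X) = E[X²] − (E[X])² = 74.3577 − 42.7847 = 31.573.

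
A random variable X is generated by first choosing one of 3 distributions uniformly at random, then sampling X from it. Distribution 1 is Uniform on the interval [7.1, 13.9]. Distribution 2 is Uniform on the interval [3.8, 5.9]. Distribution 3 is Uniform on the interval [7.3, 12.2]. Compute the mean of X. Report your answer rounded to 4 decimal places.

Component means — 1: 10.5; 2: 4.85; 3: 9.75.
E[X] = 0.333333·10.5 + 0.333333·4.85 + 0.333333·9.75 = 8.36667.

8.3667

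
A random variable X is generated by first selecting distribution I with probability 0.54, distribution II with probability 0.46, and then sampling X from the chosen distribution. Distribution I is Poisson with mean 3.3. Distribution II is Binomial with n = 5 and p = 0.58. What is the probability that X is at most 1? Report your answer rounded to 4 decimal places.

Conditional on each component, P(X ≤ 1): I: 0.158598; II: 0.103308.
By total probability, P(X ≤ 1) = 0.54·0.158598 + 0.46·0.103308 = 0.133165.

0.1332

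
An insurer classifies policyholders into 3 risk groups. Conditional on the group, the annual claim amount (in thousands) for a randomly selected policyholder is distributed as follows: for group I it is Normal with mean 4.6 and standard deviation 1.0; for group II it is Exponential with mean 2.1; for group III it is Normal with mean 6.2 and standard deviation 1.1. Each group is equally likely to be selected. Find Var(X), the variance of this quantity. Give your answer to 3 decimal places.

Per component, I: μ=4.6, E[X²]=22.16; II: μ=2.1, E[X²]=8.82; III: μ=6.2, E[X²]=39.65.
E[X] = 0.333333·4.6 + 0.333333·2.1 + 0.333333·6.2 = 4.3.
E[X²] = 0.333333·22.16 + 0.333333·8.82 + 0.333333·39.65 = 23.5433.
Var(X) = E[X²] − (E[X])² = 23.5433 − 18.49 = 5.05333.

5.053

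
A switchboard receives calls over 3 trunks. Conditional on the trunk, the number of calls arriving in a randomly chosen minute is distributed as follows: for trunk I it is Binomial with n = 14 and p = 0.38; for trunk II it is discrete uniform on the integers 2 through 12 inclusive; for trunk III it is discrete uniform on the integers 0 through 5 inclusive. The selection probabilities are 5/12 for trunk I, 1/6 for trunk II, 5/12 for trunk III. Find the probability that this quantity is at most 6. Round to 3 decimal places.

Conditional on each trunk, P(X ≤ 6): I: 0.745548; II: 0.454545; III: 1.
By total probability, P(X ≤ 6) = 0.416667·0.745548 + 0.166667·0.454545 + 0.416667·1 = 0.803069.

0.803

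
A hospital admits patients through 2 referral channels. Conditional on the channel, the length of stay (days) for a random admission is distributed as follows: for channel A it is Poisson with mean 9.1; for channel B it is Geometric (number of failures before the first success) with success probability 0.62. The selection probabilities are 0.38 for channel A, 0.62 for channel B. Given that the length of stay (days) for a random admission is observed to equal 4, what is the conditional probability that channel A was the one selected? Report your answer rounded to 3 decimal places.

Likelihoods P(X=4 | ·): A: 0.0319062; B: 0.0129278.
Posterior ∝ prior × likelihood. Numerator for A: 0.38·0.0319062 = 0.0121243.
Normalizing constant: 0.38·0.0319062 + 0.62·0.0129278 = 0.0201396.
P(A | observation) = 0.0121243 / 0.0201396 = 0.602015.

0.602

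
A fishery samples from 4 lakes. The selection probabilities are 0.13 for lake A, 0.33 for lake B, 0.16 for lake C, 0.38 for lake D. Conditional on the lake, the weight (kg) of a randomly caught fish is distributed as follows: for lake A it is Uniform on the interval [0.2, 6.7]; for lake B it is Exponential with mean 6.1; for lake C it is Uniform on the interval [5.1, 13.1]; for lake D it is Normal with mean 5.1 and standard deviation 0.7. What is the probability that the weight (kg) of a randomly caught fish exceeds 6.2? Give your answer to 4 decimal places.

Conditional on each lake, P(X > 6.2): A: 0.0769231; B: 0.361898; C: 0.8625; D: 0.0580416.
By total probability, P(X > 6.2) = 0.13·0.0769231 + 0.33·0.361898 + 0.16·0.8625 + 0.38·0.0580416 = 0.289482.

0.2895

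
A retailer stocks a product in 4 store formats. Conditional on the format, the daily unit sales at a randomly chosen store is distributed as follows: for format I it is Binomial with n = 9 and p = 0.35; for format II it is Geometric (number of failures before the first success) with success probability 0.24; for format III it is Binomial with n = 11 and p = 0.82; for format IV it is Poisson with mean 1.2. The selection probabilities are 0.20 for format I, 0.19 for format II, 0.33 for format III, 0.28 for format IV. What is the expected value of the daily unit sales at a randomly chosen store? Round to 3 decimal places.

4.544

Component means — I: 3.15; II: 3.16667; III: 9.02; IV: 1.2.
E[X] = 0.2·3.15 + 0.19·3.16667 + 0.33·9.02 + 0.28·1.2 = 4.54427.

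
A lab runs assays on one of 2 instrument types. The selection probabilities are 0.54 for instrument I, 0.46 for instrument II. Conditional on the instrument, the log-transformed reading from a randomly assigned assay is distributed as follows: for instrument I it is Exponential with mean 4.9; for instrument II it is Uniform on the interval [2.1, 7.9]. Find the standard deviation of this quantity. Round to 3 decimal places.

3.776

Per component, I: μ=4.9, E[X²]=48.02; II: μ=5, E[X²]=27.8033.
E[X] = 0.54·4.9 + 0.46·5 = 4.946.
E[X²] = 0.54·48.02 + 0.46·27.8033 = 38.7203.
Var(X) = E[X²] − (E[X])² = 38.7203 − 24.4629 = 14.2574.
SD(X) = √14.2574 = 3.7759.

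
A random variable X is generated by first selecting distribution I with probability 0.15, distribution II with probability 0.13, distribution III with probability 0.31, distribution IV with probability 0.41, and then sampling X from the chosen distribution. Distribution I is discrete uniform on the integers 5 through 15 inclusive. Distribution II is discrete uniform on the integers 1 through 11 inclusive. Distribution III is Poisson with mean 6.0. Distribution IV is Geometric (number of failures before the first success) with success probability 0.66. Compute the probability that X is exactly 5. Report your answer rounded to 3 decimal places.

Conditional on each component, P(X = 5): I: 0.0909091; II: 0.0909091; III: 0.160623; IV: 0.00299874.
By total probability, P(X = 5) = 0.15·0.0909091 + 0.13·0.0909091 + 0.31·0.160623 + 0.41·0.00299874 = 0.0764772.

0.076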